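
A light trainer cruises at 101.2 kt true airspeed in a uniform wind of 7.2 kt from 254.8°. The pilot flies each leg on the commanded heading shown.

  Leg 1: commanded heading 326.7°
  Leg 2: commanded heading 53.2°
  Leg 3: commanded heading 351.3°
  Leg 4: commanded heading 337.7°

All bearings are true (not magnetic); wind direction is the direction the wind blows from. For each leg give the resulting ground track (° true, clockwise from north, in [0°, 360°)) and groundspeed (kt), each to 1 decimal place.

Leg 1: track=330.7°, groundspeed=99.2 kt
Leg 2: track=54.6°, groundspeed=107.9 kt
Leg 3: track=355.3°, groundspeed=102.3 kt
Leg 4: track=341.8°, groundspeed=100.6 kt

Leg 1: heading 326.7°; drift +4.0° → track 330.7°, groundspeed 99.2 kt
Leg 2: heading 53.2°; drift +1.4° → track 54.6°, groundspeed 107.9 kt
Leg 3: heading 351.3°; drift +4.0° → track 355.3°, groundspeed 102.3 kt
Leg 4: heading 337.7°; drift +4.1° → track 341.8°, groundspeed 100.6 kt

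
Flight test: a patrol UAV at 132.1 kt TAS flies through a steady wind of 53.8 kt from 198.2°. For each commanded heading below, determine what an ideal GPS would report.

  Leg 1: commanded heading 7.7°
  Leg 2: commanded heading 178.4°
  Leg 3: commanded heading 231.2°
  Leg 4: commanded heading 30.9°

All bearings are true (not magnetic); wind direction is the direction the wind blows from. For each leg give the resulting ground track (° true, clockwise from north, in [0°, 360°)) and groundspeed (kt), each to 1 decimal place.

Leg 1: track=10.7°, groundspeed=185.3 kt
Leg 2: track=165.8°, groundspeed=83.5 kt
Leg 3: track=249.8°, groundspeed=91.8 kt
Leg 4: track=27.2°, groundspeed=185.0 kt

Leg 1: heading 7.7°; drift +3.0° → track 10.7°, groundspeed 185.3 kt
Leg 2: heading 178.4°; drift -12.6° → track 165.8°, groundspeed 83.5 kt
Leg 3: heading 231.2°; drift +18.6° → track 249.8°, groundspeed 91.8 kt
Leg 4: heading 30.9°; drift -3.7° → track 27.2°, groundspeed 185.0 kt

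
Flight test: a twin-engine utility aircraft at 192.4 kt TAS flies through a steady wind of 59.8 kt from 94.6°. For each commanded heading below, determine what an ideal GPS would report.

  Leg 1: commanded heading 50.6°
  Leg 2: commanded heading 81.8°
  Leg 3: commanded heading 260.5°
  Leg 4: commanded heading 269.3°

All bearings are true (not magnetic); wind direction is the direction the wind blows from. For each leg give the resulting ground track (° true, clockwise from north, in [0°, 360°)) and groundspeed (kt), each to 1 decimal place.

Leg 1: track=35.1°, groundspeed=155.1 kt
Leg 2: track=76.2°, groundspeed=134.7 kt
Leg 3: track=263.8°, groundspeed=250.8 kt
Leg 4: track=270.6°, groundspeed=252.0 kt

Leg 1: heading 50.6°; drift -15.5° → track 35.1°, groundspeed 155.1 kt
Leg 2: heading 81.8°; drift -5.6° → track 76.2°, groundspeed 134.7 kt
Leg 3: heading 260.5°; drift +3.3° → track 263.8°, groundspeed 250.8 kt
Leg 4: heading 269.3°; drift +1.3° → track 270.6°, groundspeed 252.0 kt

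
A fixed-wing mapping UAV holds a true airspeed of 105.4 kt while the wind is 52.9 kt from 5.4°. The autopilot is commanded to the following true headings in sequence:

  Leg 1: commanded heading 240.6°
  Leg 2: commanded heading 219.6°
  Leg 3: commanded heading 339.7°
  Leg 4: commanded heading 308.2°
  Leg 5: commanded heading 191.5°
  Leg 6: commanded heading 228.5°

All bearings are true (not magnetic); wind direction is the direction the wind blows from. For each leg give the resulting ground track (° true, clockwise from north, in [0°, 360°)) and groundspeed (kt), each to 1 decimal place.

Leg 1: track=222.8°, groundspeed=142.4 kt
Leg 2: track=208.3°, groundspeed=152.1 kt
Leg 3: track=318.0°, groundspeed=62.1 kt
Leg 4: track=278.1°, groundspeed=88.7 kt
Leg 5: track=189.5°, groundspeed=158.1 kt
Leg 6: track=214.4°, groundspeed=148.5 kt

Leg 1: heading 240.6°; drift -17.8° → track 222.8°, groundspeed 142.4 kt
Leg 2: heading 219.6°; drift -11.3° → track 208.3°, groundspeed 152.1 kt
Leg 3: heading 339.7°; drift -21.7° → track 318.0°, groundspeed 62.1 kt
Leg 4: heading 308.2°; drift -30.1° → track 278.1°, groundspeed 88.7 kt
Leg 5: heading 191.5°; drift -2.0° → track 189.5°, groundspeed 158.1 kt
Leg 6: heading 228.5°; drift -14.1° → track 214.4°, groundspeed 148.5 kt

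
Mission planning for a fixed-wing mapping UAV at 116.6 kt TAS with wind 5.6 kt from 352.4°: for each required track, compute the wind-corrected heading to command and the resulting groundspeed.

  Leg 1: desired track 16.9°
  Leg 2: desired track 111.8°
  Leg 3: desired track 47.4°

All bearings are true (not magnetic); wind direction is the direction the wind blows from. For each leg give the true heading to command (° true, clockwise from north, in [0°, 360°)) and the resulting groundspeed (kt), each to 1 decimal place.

Leg 1: desired track 16.9°; wind correction -1.1° → command heading 15.8°, groundspeed 111.5 kt
Leg 2: desired track 111.8°; wind correction -2.4° → command heading 109.4°, groundspeed 119.2 kt
Leg 3: desired track 47.4°; wind correction -2.3° → command heading 45.1°, groundspeed 113.3 kt

Leg 1: heading=15.8°, groundspeed=111.5 kt
Leg 2: heading=109.4°, groundspeed=119.2 kt
Leg 3: heading=45.1°, groundspeed=113.3 kt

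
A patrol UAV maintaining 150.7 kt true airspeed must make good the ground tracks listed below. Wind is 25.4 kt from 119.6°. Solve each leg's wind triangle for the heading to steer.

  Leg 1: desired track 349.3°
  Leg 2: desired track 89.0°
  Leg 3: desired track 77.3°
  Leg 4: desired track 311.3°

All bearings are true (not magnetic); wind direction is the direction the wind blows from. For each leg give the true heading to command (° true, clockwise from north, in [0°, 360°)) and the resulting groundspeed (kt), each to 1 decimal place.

Leg 1: desired track 349.3°; wind correction +7.4° → command heading 356.7°, groundspeed 165.9 kt
Leg 2: desired track 89.0°; wind correction +4.9° → command heading 93.9°, groundspeed 128.3 kt
Leg 3: desired track 77.3°; wind correction +6.5° → command heading 83.8°, groundspeed 130.9 kt
Leg 4: desired track 311.3°; wind correction +2.0° → command heading 313.3°, groundspeed 175.5 kt

Leg 1: heading=356.7°, groundspeed=165.9 kt
Leg 2: heading=93.9°, groundspeed=128.3 kt
Leg 3: heading=83.8°, groundspeed=130.9 kt
Leg 4: heading=313.3°, groundspeed=175.5 kt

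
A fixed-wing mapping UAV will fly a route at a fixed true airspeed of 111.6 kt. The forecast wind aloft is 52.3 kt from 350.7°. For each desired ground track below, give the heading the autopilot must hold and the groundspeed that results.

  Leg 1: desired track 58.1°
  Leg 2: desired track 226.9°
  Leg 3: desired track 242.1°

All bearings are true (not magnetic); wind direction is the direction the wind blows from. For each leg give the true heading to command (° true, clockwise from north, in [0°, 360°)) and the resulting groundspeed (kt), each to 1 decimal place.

Leg 1: desired track 58.1°; wind correction -25.6° → command heading 32.5°, groundspeed 80.5 kt
Leg 2: desired track 226.9°; wind correction +22.9° → command heading 249.8°, groundspeed 131.9 kt
Leg 3: desired track 242.1°; wind correction +26.4° → command heading 268.5°, groundspeed 116.7 kt

Leg 1: heading=32.5°, groundspeed=80.5 kt
Leg 2: heading=249.8°, groundspeed=131.9 kt
Leg 3: heading=268.5°, groundspeed=116.7 kt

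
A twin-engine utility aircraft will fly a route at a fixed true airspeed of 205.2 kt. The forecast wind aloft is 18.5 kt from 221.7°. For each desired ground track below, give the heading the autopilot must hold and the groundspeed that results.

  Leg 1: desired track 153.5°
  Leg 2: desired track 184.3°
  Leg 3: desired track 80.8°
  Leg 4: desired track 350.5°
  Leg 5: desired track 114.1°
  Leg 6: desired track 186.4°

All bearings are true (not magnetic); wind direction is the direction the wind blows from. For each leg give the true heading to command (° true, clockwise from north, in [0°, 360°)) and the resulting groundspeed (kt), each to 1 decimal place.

Leg 1: desired track 153.5°; wind correction +4.8° → command heading 158.3°, groundspeed 197.6 kt
Leg 2: desired track 184.3°; wind correction +3.1° → command heading 187.4°, groundspeed 190.2 kt
Leg 3: desired track 80.8°; wind correction +3.3° → command heading 84.1°, groundspeed 219.2 kt
Leg 4: desired track 350.5°; wind correction -4.0° → command heading 346.5°, groundspeed 216.3 kt
Leg 5: desired track 114.1°; wind correction +4.9° → command heading 119.0°, groundspeed 210.0 kt
Leg 6: desired track 186.4°; wind correction +3.0° → command heading 189.4°, groundspeed 189.8 kt

Leg 1: heading=158.3°, groundspeed=197.6 kt
Leg 2: heading=187.4°, groundspeed=190.2 kt
Leg 3: heading=84.1°, groundspeed=219.2 kt
Leg 4: heading=346.5°, groundspeed=216.3 kt
Leg 5: heading=119.0°, groundspeed=210.0 kt
Leg 6: heading=189.4°, groundspeed=189.8 kt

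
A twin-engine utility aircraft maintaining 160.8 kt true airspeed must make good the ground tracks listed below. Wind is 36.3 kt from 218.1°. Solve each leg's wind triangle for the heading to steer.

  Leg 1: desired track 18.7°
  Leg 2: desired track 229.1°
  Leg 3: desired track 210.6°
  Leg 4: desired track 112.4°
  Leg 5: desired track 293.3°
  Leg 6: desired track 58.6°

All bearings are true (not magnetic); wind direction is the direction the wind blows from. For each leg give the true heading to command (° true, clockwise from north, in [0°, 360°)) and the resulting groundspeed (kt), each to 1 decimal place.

Leg 1: desired track 18.7°; wind correction -4.3° → command heading 14.4°, groundspeed 194.6 kt
Leg 2: desired track 229.1°; wind correction -2.5° → command heading 226.6°, groundspeed 125.0 kt
Leg 3: desired track 210.6°; wind correction +1.7° → command heading 212.3°, groundspeed 124.7 kt
Leg 4: desired track 112.4°; wind correction +12.6° → command heading 125.0°, groundspeed 166.8 kt
Leg 5: desired track 293.3°; wind correction -12.6° → command heading 280.7°, groundspeed 147.7 kt
Leg 6: desired track 58.6°; wind correction +4.5° → command heading 63.1°, groundspeed 194.3 kt

Leg 1: heading=14.4°, groundspeed=194.6 kt
Leg 2: heading=226.6°, groundspeed=125.0 kt
Leg 3: heading=212.3°, groundspeed=124.7 kt
Leg 4: heading=125.0°, groundspeed=166.8 kt
Leg 5: heading=280.7°, groundspeed=147.7 kt
Leg 6: heading=63.1°, groundspeed=194.3 kt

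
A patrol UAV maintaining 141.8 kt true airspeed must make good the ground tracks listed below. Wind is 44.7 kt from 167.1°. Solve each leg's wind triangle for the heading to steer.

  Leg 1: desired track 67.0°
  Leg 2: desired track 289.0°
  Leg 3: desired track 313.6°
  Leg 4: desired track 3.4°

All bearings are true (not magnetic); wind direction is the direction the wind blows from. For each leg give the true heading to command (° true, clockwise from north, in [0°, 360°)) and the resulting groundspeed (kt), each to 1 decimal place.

Leg 1: heading=85.1°, groundspeed=142.6 kt
Leg 2: heading=273.5°, groundspeed=160.2 kt
Leg 3: heading=303.6°, groundspeed=176.9 kt
Leg 4: heading=8.5°, groundspeed=184.1 kt

Leg 1: desired track 67.0°; wind correction +18.1° → command heading 85.1°, groundspeed 142.6 kt
Leg 2: desired track 289.0°; wind correction -15.5° → command heading 273.5°, groundspeed 160.2 kt
Leg 3: desired track 313.6°; wind correction -10.0° → command heading 303.6°, groundspeed 176.9 kt
Leg 4: desired track 3.4°; wind correction +5.1° → command heading 8.5°, groundspeed 184.1 kt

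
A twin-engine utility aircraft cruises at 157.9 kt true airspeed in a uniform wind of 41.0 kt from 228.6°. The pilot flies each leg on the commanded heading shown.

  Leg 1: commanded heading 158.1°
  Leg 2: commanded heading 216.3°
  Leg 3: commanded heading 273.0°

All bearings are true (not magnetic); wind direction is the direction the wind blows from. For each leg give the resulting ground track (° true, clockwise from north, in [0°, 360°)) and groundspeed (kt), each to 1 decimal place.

Leg 1: heading 158.1°; drift -15.0° → track 143.1°, groundspeed 149.3 kt
Leg 2: heading 216.3°; drift -4.2° → track 212.1°, groundspeed 118.2 kt
Leg 3: heading 273.0°; drift +12.6° → track 285.6°, groundspeed 131.8 kt

Leg 1: track=143.1°, groundspeed=149.3 kt
Leg 2: track=212.1°, groundspeed=118.2 kt
Leg 3: track=285.6°, groundspeed=131.8 kt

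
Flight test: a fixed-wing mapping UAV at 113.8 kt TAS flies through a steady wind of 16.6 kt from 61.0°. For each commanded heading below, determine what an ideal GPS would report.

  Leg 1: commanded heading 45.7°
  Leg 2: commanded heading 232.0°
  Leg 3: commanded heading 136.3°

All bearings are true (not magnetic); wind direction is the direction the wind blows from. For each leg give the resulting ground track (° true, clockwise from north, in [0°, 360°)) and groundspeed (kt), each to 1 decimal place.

Leg 1: track=43.1°, groundspeed=97.9 kt
Leg 2: track=233.1°, groundspeed=130.2 kt
Leg 3: track=144.6°, groundspeed=110.8 kt

Leg 1: heading 45.7°; drift -2.6° → track 43.1°, groundspeed 97.9 kt
Leg 2: heading 232.0°; drift +1.1° → track 233.1°, groundspeed 130.2 kt
Leg 3: heading 136.3°; drift +8.3° → track 144.6°, groundspeed 110.8 kt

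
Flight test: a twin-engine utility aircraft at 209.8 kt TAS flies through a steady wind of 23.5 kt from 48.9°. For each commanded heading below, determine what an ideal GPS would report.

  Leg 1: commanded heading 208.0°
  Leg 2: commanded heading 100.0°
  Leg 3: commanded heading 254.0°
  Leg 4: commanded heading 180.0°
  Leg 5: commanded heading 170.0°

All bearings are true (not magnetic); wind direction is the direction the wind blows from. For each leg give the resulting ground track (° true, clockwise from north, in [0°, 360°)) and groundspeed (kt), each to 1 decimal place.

Leg 1: track=210.1°, groundspeed=231.9 kt
Leg 2: track=105.4°, groundspeed=195.9 kt
Leg 3: track=251.5°, groundspeed=231.3 kt
Leg 4: track=184.5°, groundspeed=225.9 kt
Leg 5: track=175.2°, groundspeed=222.8 kt

Leg 1: heading 208.0°; drift +2.1° → track 210.1°, groundspeed 231.9 kt
Leg 2: heading 100.0°; drift +5.4° → track 105.4°, groundspeed 195.9 kt
Leg 3: heading 254.0°; drift -2.5° → track 251.5°, groundspeed 231.3 kt
Leg 4: heading 180.0°; drift +4.5° → track 184.5°, groundspeed 225.9 kt
Leg 5: heading 170.0°; drift +5.2° → track 175.2°, groundspeed 222.8 kt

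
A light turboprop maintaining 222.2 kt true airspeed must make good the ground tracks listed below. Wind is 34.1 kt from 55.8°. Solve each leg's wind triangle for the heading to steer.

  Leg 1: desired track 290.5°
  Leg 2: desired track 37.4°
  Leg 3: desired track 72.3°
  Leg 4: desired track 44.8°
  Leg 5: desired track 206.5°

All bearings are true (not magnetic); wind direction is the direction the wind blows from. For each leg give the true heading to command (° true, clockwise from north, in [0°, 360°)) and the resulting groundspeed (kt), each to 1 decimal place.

Leg 1: desired track 290.5°; wind correction +7.2° → command heading 297.7°, groundspeed 240.2 kt
Leg 2: desired track 37.4°; wind correction +2.8° → command heading 40.2°, groundspeed 189.6 kt
Leg 3: desired track 72.3°; wind correction -2.5° → command heading 69.8°, groundspeed 189.3 kt
Leg 4: desired track 44.8°; wind correction +1.7° → command heading 46.5°, groundspeed 188.6 kt
Leg 5: desired track 206.5°; wind correction -4.3° → command heading 202.2°, groundspeed 251.3 kt

Leg 1: heading=297.7°, groundspeed=240.2 kt
Leg 2: heading=40.2°, groundspeed=189.6 kt
Leg 3: heading=69.8°, groundspeed=189.3 kt
Leg 4: heading=46.5°, groundspeed=188.6 kt
Leg 5: heading=202.2°, groundspeed=251.3 kt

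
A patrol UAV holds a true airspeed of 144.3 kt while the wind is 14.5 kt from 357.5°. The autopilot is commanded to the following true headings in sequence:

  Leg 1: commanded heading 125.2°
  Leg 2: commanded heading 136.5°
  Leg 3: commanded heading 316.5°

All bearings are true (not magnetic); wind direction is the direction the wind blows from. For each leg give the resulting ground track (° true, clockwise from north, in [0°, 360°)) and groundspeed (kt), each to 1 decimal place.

Leg 1: track=129.5°, groundspeed=153.6 kt
Leg 2: track=140.0°, groundspeed=155.5 kt
Leg 3: track=312.4°, groundspeed=133.7 kt

Leg 1: heading 125.2°; drift +4.3° → track 129.5°, groundspeed 153.6 kt
Leg 2: heading 136.5°; drift +3.5° → track 140.0°, groundspeed 155.5 kt
Leg 3: heading 316.5°; drift -4.1° → track 312.4°, groundspeed 133.7 kt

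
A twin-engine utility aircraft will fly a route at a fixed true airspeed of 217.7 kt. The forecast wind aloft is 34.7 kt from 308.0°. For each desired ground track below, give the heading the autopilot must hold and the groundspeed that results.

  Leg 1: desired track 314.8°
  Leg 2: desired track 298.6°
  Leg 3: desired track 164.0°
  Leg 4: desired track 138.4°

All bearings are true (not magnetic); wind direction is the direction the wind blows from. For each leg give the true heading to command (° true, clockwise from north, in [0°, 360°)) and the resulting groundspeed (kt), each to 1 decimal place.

Leg 1: desired track 314.8°; wind correction -1.1° → command heading 313.7°, groundspeed 183.2 kt
Leg 2: desired track 298.6°; wind correction +1.5° → command heading 300.1°, groundspeed 183.4 kt
Leg 3: desired track 164.0°; wind correction +5.4° → command heading 169.4°, groundspeed 244.8 kt
Leg 4: desired track 138.4°; wind correction +1.6° → command heading 140.0°, groundspeed 251.7 kt

Leg 1: heading=313.7°, groundspeed=183.2 kt
Leg 2: heading=300.1°, groundspeed=183.4 kt
Leg 3: heading=169.4°, groundspeed=244.8 kt
Leg 4: heading=140.0°, groundspeed=251.7 kt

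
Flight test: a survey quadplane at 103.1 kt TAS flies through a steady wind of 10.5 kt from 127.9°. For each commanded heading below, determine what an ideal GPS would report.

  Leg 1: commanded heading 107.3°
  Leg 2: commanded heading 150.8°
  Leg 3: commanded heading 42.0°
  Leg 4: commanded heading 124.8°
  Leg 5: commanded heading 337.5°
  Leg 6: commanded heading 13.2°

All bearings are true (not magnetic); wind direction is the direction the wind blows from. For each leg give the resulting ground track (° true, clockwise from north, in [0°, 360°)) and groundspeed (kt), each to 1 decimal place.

Leg 1: track=105.0°, groundspeed=93.3 kt
Leg 2: track=153.3°, groundspeed=93.5 kt
Leg 3: track=36.2°, groundspeed=102.9 kt
Leg 4: track=124.4°, groundspeed=92.6 kt
Leg 5: track=334.9°, groundspeed=112.3 kt
Leg 6: track=8.1°, groundspeed=107.9 kt

Leg 1: heading 107.3°; drift -2.3° → track 105.0°, groundspeed 93.3 kt
Leg 2: heading 150.8°; drift +2.5° → track 153.3°, groundspeed 93.5 kt
Leg 3: heading 42.0°; drift -5.8° → track 36.2°, groundspeed 102.9 kt
Leg 4: heading 124.8°; drift -0.4° → track 124.4°, groundspeed 92.6 kt
Leg 5: heading 337.5°; drift -2.6° → track 334.9°, groundspeed 112.3 kt
Leg 6: heading 13.2°; drift -5.1° → track 8.1°, groundspeed 107.9 kt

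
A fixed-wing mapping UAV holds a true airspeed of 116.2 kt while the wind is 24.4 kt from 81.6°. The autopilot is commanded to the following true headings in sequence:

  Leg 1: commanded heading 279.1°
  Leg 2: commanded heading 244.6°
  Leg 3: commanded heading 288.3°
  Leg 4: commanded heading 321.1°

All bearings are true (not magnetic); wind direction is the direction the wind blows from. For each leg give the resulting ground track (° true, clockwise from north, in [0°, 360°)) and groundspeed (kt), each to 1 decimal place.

Leg 1: track=276.1°, groundspeed=139.7 kt
Leg 2: track=247.5°, groundspeed=139.7 kt
Leg 3: track=283.8°, groundspeed=138.4 kt
Leg 4: track=311.8°, groundspeed=130.3 kt

Leg 1: heading 279.1°; drift -3.0° → track 276.1°, groundspeed 139.7 kt
Leg 2: heading 244.6°; drift +2.9° → track 247.5°, groundspeed 139.7 kt
Leg 3: heading 288.3°; drift -4.5° → track 283.8°, groundspeed 138.4 kt
Leg 4: heading 321.1°; drift -9.3° → track 311.8°, groundspeed 130.3 kt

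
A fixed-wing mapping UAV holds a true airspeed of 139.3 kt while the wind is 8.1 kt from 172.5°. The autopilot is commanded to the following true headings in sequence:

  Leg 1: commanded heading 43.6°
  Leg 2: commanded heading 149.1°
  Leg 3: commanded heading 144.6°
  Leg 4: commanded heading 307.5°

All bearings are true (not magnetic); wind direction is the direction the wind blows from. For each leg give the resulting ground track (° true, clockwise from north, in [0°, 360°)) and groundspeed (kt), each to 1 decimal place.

Leg 1: track=41.1°, groundspeed=144.5 kt
Leg 2: track=147.7°, groundspeed=131.9 kt
Leg 3: track=143.0°, groundspeed=132.2 kt
Leg 4: track=309.8°, groundspeed=145.1 kt

Leg 1: heading 43.6°; drift -2.5° → track 41.1°, groundspeed 144.5 kt
Leg 2: heading 149.1°; drift -1.4° → track 147.7°, groundspeed 131.9 kt
Leg 3: heading 144.6°; drift -1.6° → track 143.0°, groundspeed 132.2 kt
Leg 4: heading 307.5°; drift +2.3° → track 309.8°, groundspeed 145.1 kt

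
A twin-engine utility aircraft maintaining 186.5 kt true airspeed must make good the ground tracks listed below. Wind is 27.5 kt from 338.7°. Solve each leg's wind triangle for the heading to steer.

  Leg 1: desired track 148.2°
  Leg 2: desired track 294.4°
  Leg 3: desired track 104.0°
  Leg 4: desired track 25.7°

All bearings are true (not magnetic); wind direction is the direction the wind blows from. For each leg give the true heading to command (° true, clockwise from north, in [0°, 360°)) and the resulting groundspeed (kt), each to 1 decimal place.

Leg 1: desired track 148.2°; wind correction -1.5° → command heading 146.7°, groundspeed 213.5 kt
Leg 2: desired track 294.4°; wind correction +5.9° → command heading 300.3°, groundspeed 165.8 kt
Leg 3: desired track 104.0°; wind correction -6.9° → command heading 97.1°, groundspeed 201.0 kt
Leg 4: desired track 25.7°; wind correction -6.2° → command heading 19.5°, groundspeed 166.7 kt

Leg 1: heading=146.7°, groundspeed=213.5 kt
Leg 2: heading=300.3°, groundspeed=165.8 kt
Leg 3: heading=97.1°, groundspeed=201.0 kt
Leg 4: heading=19.5°, groundspeed=166.7 kt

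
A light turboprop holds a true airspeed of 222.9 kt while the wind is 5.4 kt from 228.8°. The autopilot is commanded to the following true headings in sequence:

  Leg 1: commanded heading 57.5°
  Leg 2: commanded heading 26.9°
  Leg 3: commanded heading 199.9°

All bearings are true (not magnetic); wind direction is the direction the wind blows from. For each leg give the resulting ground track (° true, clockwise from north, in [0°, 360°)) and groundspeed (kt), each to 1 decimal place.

Leg 1: heading 57.5°; drift -0.2° → track 57.3°, groundspeed 228.2 kt
Leg 2: heading 26.9°; drift +0.5° → track 27.4°, groundspeed 227.9 kt
Leg 3: heading 199.9°; drift -0.7° → track 199.2°, groundspeed 218.2 kt

Leg 1: track=57.3°, groundspeed=228.2 kt
Leg 2: track=27.4°, groundspeed=227.9 kt
Leg 3: track=199.2°, groundspeed=218.2 kt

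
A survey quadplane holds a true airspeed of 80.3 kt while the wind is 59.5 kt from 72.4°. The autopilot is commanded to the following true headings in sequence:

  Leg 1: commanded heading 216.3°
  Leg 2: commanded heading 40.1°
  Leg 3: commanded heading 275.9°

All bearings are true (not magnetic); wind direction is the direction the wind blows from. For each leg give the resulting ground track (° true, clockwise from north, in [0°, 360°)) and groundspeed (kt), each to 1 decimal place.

Leg 1: track=231.6°, groundspeed=133.1 kt
Leg 2: track=353.4°, groundspeed=43.7 kt
Leg 3: track=265.9°, groundspeed=136.9 kt

Leg 1: heading 216.3°; drift +15.3° → track 231.6°, groundspeed 133.1 kt
Leg 2: heading 40.1°; drift -46.7° → track 353.4°, groundspeed 43.7 kt
Leg 3: heading 275.9°; drift -10.0° → track 265.9°, groundspeed 136.9 kt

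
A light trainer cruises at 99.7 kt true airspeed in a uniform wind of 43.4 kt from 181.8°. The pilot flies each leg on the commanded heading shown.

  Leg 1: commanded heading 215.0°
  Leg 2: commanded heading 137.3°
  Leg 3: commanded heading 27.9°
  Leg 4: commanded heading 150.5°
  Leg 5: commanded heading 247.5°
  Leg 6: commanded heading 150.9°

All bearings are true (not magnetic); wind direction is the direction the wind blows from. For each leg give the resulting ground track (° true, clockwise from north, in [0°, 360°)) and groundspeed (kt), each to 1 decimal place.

Leg 1: heading 215.0°; drift +20.6° → track 235.6°, groundspeed 67.7 kt
Leg 2: heading 137.3°; drift -23.9° → track 113.4°, groundspeed 75.2 kt
Leg 3: heading 27.9°; drift -7.8° → track 20.1°, groundspeed 140.0 kt
Leg 4: heading 150.5°; drift -19.8° → track 130.7°, groundspeed 66.6 kt
Leg 5: heading 247.5°; drift +25.8° → track 273.3°, groundspeed 90.9 kt
Leg 6: heading 150.9°; drift -19.6° → track 131.3°, groundspeed 66.3 kt

Leg 1: track=235.6°, groundspeed=67.7 kt
Leg 2: track=113.4°, groundspeed=75.2 kt
Leg 3: track=20.1°, groundspeed=140.0 kt
Leg 4: track=130.7°, groundspeed=66.6 kt
Leg 5: track=273.3°, groundspeed=90.9 kt
Leg 6: track=131.3°, groundspeed=66.3 kt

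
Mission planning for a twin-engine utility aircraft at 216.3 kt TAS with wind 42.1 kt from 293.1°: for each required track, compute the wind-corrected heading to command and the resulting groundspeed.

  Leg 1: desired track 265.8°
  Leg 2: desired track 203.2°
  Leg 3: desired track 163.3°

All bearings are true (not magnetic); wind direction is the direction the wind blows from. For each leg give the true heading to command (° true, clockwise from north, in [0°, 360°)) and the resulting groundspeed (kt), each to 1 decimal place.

Leg 1: desired track 265.8°; wind correction +5.1° → command heading 270.9°, groundspeed 178.0 kt
Leg 2: desired track 203.2°; wind correction +11.2° → command heading 214.4°, groundspeed 212.1 kt
Leg 3: desired track 163.3°; wind correction +8.6° → command heading 171.9°, groundspeed 240.8 kt

Leg 1: heading=270.9°, groundspeed=178.0 kt
Leg 2: heading=214.4°, groundspeed=212.1 kt
Leg 3: heading=171.9°, groundspeed=240.8 kt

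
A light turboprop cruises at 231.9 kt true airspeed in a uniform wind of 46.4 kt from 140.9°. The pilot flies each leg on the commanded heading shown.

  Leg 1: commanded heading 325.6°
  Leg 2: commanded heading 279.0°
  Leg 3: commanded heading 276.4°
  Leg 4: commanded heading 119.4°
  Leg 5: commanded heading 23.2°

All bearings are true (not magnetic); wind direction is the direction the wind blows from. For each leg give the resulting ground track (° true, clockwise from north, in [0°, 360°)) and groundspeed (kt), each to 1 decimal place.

Leg 1: track=324.8°, groundspeed=278.2 kt
Leg 2: track=285.6°, groundspeed=268.2 kt
Leg 3: track=283.4°, groundspeed=267.0 kt
Leg 4: track=114.3°, groundspeed=189.5 kt
Leg 5: track=14.0°, groundspeed=256.8 kt

Leg 1: heading 325.6°; drift -0.8° → track 324.8°, groundspeed 278.2 kt
Leg 2: heading 279.0°; drift +6.6° → track 285.6°, groundspeed 268.2 kt
Leg 3: heading 276.4°; drift +7.0° → track 283.4°, groundspeed 267.0 kt
Leg 4: heading 119.4°; drift -5.1° → track 114.3°, groundspeed 189.5 kt
Leg 5: heading 23.2°; drift -9.2° → track 14.0°, groundspeed 256.8 kt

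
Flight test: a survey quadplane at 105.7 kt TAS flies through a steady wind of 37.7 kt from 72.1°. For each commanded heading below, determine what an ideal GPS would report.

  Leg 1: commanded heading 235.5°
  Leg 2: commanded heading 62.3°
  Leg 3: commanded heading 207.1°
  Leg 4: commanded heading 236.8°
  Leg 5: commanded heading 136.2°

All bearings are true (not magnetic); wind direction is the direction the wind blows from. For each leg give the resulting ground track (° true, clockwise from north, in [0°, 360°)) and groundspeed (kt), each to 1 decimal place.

Leg 1: track=239.8°, groundspeed=142.2 kt
Leg 2: track=57.0°, groundspeed=68.8 kt
Leg 3: track=218.5°, groundspeed=135.0 kt
Leg 4: track=240.8°, groundspeed=142.4 kt
Leg 5: track=157.0°, groundspeed=95.5 kt

Leg 1: heading 235.5°; drift +4.3° → track 239.8°, groundspeed 142.2 kt
Leg 2: heading 62.3°; drift -5.3° → track 57.0°, groundspeed 68.8 kt
Leg 3: heading 207.1°; drift +11.4° → track 218.5°, groundspeed 135.0 kt
Leg 4: heading 236.8°; drift +4.0° → track 240.8°, groundspeed 142.4 kt
Leg 5: heading 136.2°; drift +20.8° → track 157.0°, groundspeed 95.5 kt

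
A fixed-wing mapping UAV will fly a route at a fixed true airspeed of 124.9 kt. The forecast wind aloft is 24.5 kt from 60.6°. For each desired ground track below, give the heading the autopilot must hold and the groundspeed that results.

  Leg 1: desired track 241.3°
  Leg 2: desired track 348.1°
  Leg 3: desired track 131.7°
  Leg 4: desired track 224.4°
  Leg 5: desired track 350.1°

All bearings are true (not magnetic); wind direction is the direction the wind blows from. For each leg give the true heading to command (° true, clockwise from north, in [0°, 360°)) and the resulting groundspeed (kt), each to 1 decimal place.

Leg 1: heading=241.4°, groundspeed=149.4 kt
Leg 2: heading=358.9°, groundspeed=115.3 kt
Leg 3: heading=121.0°, groundspeed=114.8 kt
Leg 4: heading=221.3°, groundspeed=148.2 kt
Leg 5: heading=0.8°, groundspeed=114.6 kt

Leg 1: desired track 241.3°; wind correction +0.1° → command heading 241.4°, groundspeed 149.4 kt
Leg 2: desired track 348.1°; wind correction +10.8° → command heading 358.9°, groundspeed 115.3 kt
Leg 3: desired track 131.7°; wind correction -10.7° → command heading 121.0°, groundspeed 114.8 kt
Leg 4: desired track 224.4°; wind correction -3.1° → command heading 221.3°, groundspeed 148.2 kt
Leg 5: desired track 350.1°; wind correction +10.7° → command heading 0.8°, groundspeed 114.6 kt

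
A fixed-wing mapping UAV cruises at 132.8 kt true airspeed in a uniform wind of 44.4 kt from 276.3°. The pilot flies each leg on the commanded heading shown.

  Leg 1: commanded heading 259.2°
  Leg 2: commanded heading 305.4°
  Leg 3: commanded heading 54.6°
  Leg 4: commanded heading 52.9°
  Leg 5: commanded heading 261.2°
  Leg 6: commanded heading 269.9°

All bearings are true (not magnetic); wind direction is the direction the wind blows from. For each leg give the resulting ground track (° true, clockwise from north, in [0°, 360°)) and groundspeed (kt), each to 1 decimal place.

Leg 1: heading 259.2°; drift -8.2° → track 251.0°, groundspeed 91.3 kt
Leg 2: heading 305.4°; drift +12.9° → track 318.3°, groundspeed 96.5 kt
Leg 3: heading 54.6°; drift +10.1° → track 64.7°, groundspeed 168.6 kt
Leg 4: heading 52.9°; drift +10.5° → track 63.4°, groundspeed 167.9 kt
Leg 5: heading 261.2°; drift -7.3° → track 253.9°, groundspeed 90.7 kt
Leg 6: heading 269.9°; drift -3.2° → track 266.7°, groundspeed 88.8 kt

Leg 1: track=251.0°, groundspeed=91.3 kt
Leg 2: track=318.3°, groundspeed=96.5 kt
Leg 3: track=64.7°, groundspeed=168.6 kt
Leg 4: track=63.4°, groundspeed=167.9 kt
Leg 5: track=253.9°, groundspeed=90.7 kt
Leg 6: track=266.7°, groundspeed=88.8 kt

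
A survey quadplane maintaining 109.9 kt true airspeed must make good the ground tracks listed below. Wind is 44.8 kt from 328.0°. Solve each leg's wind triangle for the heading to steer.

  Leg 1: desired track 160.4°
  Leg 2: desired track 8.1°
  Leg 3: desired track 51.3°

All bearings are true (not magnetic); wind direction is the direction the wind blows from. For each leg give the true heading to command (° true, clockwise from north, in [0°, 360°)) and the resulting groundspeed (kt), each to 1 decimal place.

Leg 1: desired track 160.4°; wind correction +5.0° → command heading 165.4°, groundspeed 153.2 kt
Leg 2: desired track 8.1°; wind correction -15.2° → command heading 352.9°, groundspeed 71.8 kt
Leg 3: desired track 51.3°; wind correction -23.9° → command heading 27.4°, groundspeed 95.3 kt

Leg 1: heading=165.4°, groundspeed=153.2 kt
Leg 2: heading=352.9°, groundspeed=71.8 kt
Leg 3: heading=27.4°, groundspeed=95.3 kt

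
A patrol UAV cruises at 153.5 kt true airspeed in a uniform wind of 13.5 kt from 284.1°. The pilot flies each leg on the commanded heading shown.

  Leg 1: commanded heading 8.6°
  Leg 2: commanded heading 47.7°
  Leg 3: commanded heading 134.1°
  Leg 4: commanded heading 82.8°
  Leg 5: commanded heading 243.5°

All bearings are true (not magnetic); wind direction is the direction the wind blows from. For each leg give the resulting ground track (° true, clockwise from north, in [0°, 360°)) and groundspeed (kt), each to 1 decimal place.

Leg 1: heading 8.6°; drift +5.0° → track 13.6°, groundspeed 152.8 kt
Leg 2: heading 47.7°; drift +4.0° → track 51.7°, groundspeed 161.4 kt
Leg 3: heading 134.1°; drift -2.3° → track 131.8°, groundspeed 165.3 kt
Leg 4: heading 82.8°; drift +1.7° → track 84.5°, groundspeed 166.2 kt
Leg 5: heading 243.5°; drift -3.5° → track 240.0°, groundspeed 143.5 kt

Leg 1: track=13.6°, groundspeed=152.8 kt
Leg 2: track=51.7°, groundspeed=161.4 kt
Leg 3: track=131.8°, groundspeed=165.3 kt
Leg 4: track=84.5°, groundspeed=166.2 kt
Leg 5: track=240.0°, groundspeed=143.5 kt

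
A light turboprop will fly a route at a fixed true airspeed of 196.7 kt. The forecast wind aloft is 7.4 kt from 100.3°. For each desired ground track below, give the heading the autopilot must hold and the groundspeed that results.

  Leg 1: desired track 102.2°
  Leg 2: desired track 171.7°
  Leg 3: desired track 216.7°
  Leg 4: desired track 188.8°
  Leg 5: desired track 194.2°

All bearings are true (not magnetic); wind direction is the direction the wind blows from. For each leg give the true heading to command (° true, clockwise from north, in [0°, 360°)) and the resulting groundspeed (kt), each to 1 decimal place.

Leg 1: heading=102.1°, groundspeed=189.3 kt
Leg 2: heading=169.7°, groundspeed=194.2 kt
Leg 3: heading=214.8°, groundspeed=199.9 kt
Leg 4: heading=186.6°, groundspeed=196.4 kt
Leg 5: heading=192.0°, groundspeed=197.1 kt

Leg 1: desired track 102.2°; wind correction -0.1° → command heading 102.1°, groundspeed 189.3 kt
Leg 2: desired track 171.7°; wind correction -2.0° → command heading 169.7°, groundspeed 194.2 kt
Leg 3: desired track 216.7°; wind correction -1.9° → command heading 214.8°, groundspeed 199.9 kt
Leg 4: desired track 188.8°; wind correction -2.2° → command heading 186.6°, groundspeed 196.4 kt
Leg 5: desired track 194.2°; wind correction -2.2° → command heading 192.0°, groundspeed 197.1 kt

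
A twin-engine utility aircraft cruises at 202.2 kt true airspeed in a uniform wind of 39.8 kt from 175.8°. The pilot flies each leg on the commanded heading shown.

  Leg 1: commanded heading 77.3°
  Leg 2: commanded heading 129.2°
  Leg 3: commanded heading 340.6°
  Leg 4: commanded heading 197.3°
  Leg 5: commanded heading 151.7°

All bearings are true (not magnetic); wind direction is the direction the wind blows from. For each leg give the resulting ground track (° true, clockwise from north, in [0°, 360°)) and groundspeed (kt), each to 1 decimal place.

Leg 1: heading 77.3°; drift -10.7° → track 66.6°, groundspeed 211.8 kt
Leg 2: heading 129.2°; drift -9.4° → track 119.8°, groundspeed 177.2 kt
Leg 3: heading 340.6°; drift +2.5° → track 343.1°, groundspeed 240.8 kt
Leg 4: heading 197.3°; drift +5.0° → track 202.3°, groundspeed 165.8 kt
Leg 5: heading 151.7°; drift -5.6° → track 146.1°, groundspeed 166.7 kt

Leg 1: track=66.6°, groundspeed=211.8 kt
Leg 2: track=119.8°, groundspeed=177.2 kt
Leg 3: track=343.1°, groundspeed=240.8 kt
Leg 4: track=202.3°, groundspeed=165.8 kt
Leg 5: track=146.1°, groundspeed=166.7 kt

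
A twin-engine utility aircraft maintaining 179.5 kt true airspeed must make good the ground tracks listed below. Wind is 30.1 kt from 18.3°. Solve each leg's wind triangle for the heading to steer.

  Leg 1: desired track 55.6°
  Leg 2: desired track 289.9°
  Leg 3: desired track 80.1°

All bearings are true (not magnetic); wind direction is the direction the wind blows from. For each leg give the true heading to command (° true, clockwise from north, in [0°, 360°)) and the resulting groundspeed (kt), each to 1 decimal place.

Leg 1: desired track 55.6°; wind correction -5.8° → command heading 49.8°, groundspeed 154.6 kt
Leg 2: desired track 289.9°; wind correction +9.6° → command heading 299.5°, groundspeed 176.1 kt
Leg 3: desired track 80.1°; wind correction -8.5° → command heading 71.6°, groundspeed 163.3 kt

Leg 1: heading=49.8°, groundspeed=154.6 kt
Leg 2: heading=299.5°, groundspeed=176.1 kt
Leg 3: heading=71.6°, groundspeed=163.3 kt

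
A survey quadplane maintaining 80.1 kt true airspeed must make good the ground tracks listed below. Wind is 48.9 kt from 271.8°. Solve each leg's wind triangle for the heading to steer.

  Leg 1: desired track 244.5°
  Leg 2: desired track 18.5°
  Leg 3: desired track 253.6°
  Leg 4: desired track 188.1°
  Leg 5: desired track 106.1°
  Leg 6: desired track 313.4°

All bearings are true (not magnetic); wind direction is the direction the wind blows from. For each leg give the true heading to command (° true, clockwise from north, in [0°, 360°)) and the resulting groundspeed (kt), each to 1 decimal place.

Leg 1: desired track 244.5°; wind correction +16.3° → command heading 260.8°, groundspeed 33.4 kt
Leg 2: desired track 18.5°; wind correction -35.8° → command heading 342.7°, groundspeed 79.0 kt
Leg 3: desired track 253.6°; wind correction +11.0° → command heading 264.6°, groundspeed 32.2 kt
Leg 4: desired track 188.1°; wind correction +37.4° → command heading 225.5°, groundspeed 58.3 kt
Leg 5: desired track 106.1°; wind correction +8.7° → command heading 114.8°, groundspeed 126.6 kt
Leg 6: desired track 313.4°; wind correction -23.9° → command heading 289.5°, groundspeed 36.7 kt

Leg 1: heading=260.8°, groundspeed=33.4 kt
Leg 2: heading=342.7°, groundspeed=79.0 kt
Leg 3: heading=264.6°, groundspeed=32.2 kt
Leg 4: heading=225.5°, groundspeed=58.3 kt
Leg 5: heading=114.8°, groundspeed=126.6 kt
Leg 6: heading=289.5°, groundspeed=36.7 kt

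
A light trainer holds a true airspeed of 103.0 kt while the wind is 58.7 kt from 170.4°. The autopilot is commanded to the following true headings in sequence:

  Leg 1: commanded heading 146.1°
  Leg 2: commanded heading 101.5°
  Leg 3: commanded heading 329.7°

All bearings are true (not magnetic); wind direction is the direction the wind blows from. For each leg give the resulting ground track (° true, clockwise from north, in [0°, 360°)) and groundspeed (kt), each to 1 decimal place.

Leg 1: track=120.1°, groundspeed=55.1 kt
Leg 2: track=67.7°, groundspeed=98.5 kt
Leg 3: track=337.2°, groundspeed=159.3 kt

Leg 1: heading 146.1°; drift -26.0° → track 120.1°, groundspeed 55.1 kt
Leg 2: heading 101.5°; drift -33.8° → track 67.7°, groundspeed 98.5 kt
Leg 3: heading 329.7°; drift +7.5° → track 337.2°, groundspeed 159.3 kt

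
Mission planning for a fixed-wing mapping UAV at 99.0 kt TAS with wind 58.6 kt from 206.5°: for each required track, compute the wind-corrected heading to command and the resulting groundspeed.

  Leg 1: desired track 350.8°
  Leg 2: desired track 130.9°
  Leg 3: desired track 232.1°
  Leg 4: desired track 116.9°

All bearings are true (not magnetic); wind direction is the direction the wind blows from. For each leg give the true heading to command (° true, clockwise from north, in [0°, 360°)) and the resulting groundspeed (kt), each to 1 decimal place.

Leg 1: heading=330.6°, groundspeed=140.5 kt
Leg 2: heading=165.9°, groundspeed=66.5 kt
Leg 3: heading=217.3°, groundspeed=42.9 kt
Leg 4: heading=153.2°, groundspeed=79.4 kt

Leg 1: desired track 350.8°; wind correction -20.2° → command heading 330.6°, groundspeed 140.5 kt
Leg 2: desired track 130.9°; wind correction +35.0° → command heading 165.9°, groundspeed 66.5 kt
Leg 3: desired track 232.1°; wind correction -14.8° → command heading 217.3°, groundspeed 42.9 kt
Leg 4: desired track 116.9°; wind correction +36.3° → command heading 153.2°, groundspeed 79.4 kt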